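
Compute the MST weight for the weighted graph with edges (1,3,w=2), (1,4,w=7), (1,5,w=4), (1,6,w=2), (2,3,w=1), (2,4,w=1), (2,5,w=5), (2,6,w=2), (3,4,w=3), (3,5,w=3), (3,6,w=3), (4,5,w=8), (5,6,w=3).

Apply Kruskal's algorithm (sort edges by weight, add if no cycle):

Sorted edges by weight:
  (2,4) w=1
  (2,3) w=1
  (1,3) w=2
  (1,6) w=2
  (2,6) w=2
  (3,5) w=3
  (3,4) w=3
  (3,6) w=3
  (5,6) w=3
  (1,5) w=4
  (2,5) w=5
  (1,4) w=7
  (4,5) w=8

Add edge (2,4) w=1 -- no cycle. Running total: 1
Add edge (2,3) w=1 -- no cycle. Running total: 2
Add edge (1,3) w=2 -- no cycle. Running total: 4
Add edge (1,6) w=2 -- no cycle. Running total: 6
Skip edge (2,6) w=2 -- would create cycle
Add edge (3,5) w=3 -- no cycle. Running total: 9

MST edges: (2,4,w=1), (2,3,w=1), (1,3,w=2), (1,6,w=2), (3,5,w=3)
Total MST weight: 1 + 1 + 2 + 2 + 3 = 9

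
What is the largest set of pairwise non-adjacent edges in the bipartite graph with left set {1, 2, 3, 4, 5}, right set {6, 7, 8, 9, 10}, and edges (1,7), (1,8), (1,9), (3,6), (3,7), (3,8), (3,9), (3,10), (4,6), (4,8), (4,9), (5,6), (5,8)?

Step 1: List the neighbors of each left vertex:
  1: 7, 8, 9
  2: (none)
  3: 6, 7, 8, 9, 10
  4: 6, 8, 9
  5: 6, 8

Step 2: Greedily match left vertices, then look for augmenting paths:
  Match 1 -- 7
  Match 3 -- 9
  Match 4 -- 8
  Match 5 -- 6
  No augmenting path remains.

Step 3: Verify this is maximum:
  Matching has size 4. The vertex set {1, 3, 4, 5} covers every edge and has size 4; any matching has at most one edge per cover vertex, so 4 is maximum (König's theorem).

Maximum matching: {(1,7), (3,9), (4,8), (5,6)}
Size: 4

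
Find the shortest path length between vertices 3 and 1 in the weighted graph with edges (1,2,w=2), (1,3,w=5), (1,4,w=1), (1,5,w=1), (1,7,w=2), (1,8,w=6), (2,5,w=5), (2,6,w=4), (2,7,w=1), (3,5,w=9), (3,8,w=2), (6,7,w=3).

Step 1: Build adjacency list with weights:
  1: 2(w=2), 3(w=5), 4(w=1), 5(w=1), 7(w=2), 8(w=6)
  2: 1(w=2), 5(w=5), 6(w=4), 7(w=1)
  3: 1(w=5), 5(w=9), 8(w=2)
  4: 1(w=1)
  5: 1(w=1), 2(w=5), 3(w=9)
  6: 2(w=4), 7(w=3)
  7: 1(w=2), 2(w=1), 6(w=3)
  8: 1(w=6), 3(w=2)

Step 2: Apply Dijkstra's algorithm from vertex 3:
  Visit vertex 3 (distance=0)
    Update dist[1] = 5
    Update dist[5] = 9
    Update dist[8] = 2
  Visit vertex 8 (distance=2)
  Visit vertex 1 (distance=5)
    Update dist[2] = 7
    Update dist[4] = 6
    Update dist[5] = 6
    Update dist[7] = 7

Step 3: Shortest path: 3 -> 1
Total weight: 5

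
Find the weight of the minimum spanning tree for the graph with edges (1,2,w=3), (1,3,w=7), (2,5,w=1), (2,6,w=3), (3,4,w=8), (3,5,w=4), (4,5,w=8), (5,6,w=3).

Apply Kruskal's algorithm (sort edges by weight, add if no cycle):

Sorted edges by weight:
  (2,5) w=1
  (1,2) w=3
  (2,6) w=3
  (5,6) w=3
  (3,5) w=4
  (1,3) w=7
  (3,4) w=8
  (4,5) w=8

Add edge (2,5) w=1 -- no cycle. Running total: 1
Add edge (1,2) w=3 -- no cycle. Running total: 4
Add edge (2,6) w=3 -- no cycle. Running total: 7
Skip edge (5,6) w=3 -- would create cycle
Add edge (3,5) w=4 -- no cycle. Running total: 11
Skip edge (1,3) w=7 -- would create cycle
Add edge (3,4) w=8 -- no cycle. Running total: 19

MST edges: (2,5,w=1), (1,2,w=3), (2,6,w=3), (3,5,w=4), (3,4,w=8)
Total MST weight: 1 + 3 + 3 + 4 + 8 = 19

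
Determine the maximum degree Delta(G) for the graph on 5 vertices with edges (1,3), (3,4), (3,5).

Step 1: Count edges incident to each vertex:
  deg(1) = 1 (neighbors: 3)
  deg(2) = 0 (neighbors: none)
  deg(3) = 3 (neighbors: 1, 4, 5)
  deg(4) = 1 (neighbors: 3)
  deg(5) = 1 (neighbors: 3)

Step 2: Find maximum:
  max(1, 0, 3, 1, 1) = 3 (vertex 3)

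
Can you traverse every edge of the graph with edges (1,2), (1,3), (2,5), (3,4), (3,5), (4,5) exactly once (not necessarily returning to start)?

Step 1: Find the degree of each vertex:
  deg(1) = 2
  deg(2) = 2
  deg(3) = 3
  deg(4) = 2
  deg(5) = 3

Step 2: Count vertices with odd degree:
  Odd-degree vertices: 3, 5 (2 total)

Step 3: Apply Euler's theorem:
  - Eulerian circuit exists iff graph is connected and all vertices have even degree
  - Eulerian path exists iff graph is connected and has 0 or 2 odd-degree vertices

Graph is connected with exactly 2 odd-degree vertices (3, 5).
Eulerian path exists (starting and ending at the odd-degree vertices), but no Eulerian circuit.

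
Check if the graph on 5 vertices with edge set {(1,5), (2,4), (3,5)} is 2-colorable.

Step 1: Attempt 2-coloring using BFS:
  Start at vertex 1, assign color 0
  Color vertex 5 with color 1 (neighbor of 1)
  Color vertex 3 with color 0 (neighbor of 5)
  Start new component at vertex 2, assign color 0
  Color vertex 4 with color 1 (neighbor of 2)

Step 2: 2-coloring succeeded. No conflicts found.
  Set A (color 0): {1, 2, 3}
  Set B (color 1): {4, 5}

The graph is bipartite with partition {1, 2, 3}, {4, 5}.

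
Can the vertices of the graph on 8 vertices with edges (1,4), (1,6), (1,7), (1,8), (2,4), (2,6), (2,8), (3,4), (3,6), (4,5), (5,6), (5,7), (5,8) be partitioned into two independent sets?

Step 1: Attempt 2-coloring using BFS:
  Start at vertex 1, assign color 0
  Color vertex 4 with color 1 (neighbor of 1)
  Color vertex 6 with color 1 (neighbor of 1)
  Color vertex 7 with color 1 (neighbor of 1)
  Color vertex 8 with color 1 (neighbor of 1)
  Color vertex 2 with color 0 (neighbor of 4)
  Color vertex 3 with color 0 (neighbor of 4)
  Color vertex 5 with color 0 (neighbor of 4)

Step 2: 2-coloring succeeded. No conflicts found.
  Set A (color 0): {1, 2, 3, 5}
  Set B (color 1): {4, 6, 7, 8}

The graph is bipartite with partition {1, 2, 3, 5}, {4, 6, 7, 8}.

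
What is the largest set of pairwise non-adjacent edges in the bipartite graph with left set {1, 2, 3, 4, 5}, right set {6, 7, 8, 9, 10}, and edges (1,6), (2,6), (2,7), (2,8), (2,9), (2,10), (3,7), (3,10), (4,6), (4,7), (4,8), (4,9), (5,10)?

Step 1: List the neighbors of each left vertex:
  1: 6
  2: 6, 7, 8, 9, 10
  3: 7, 10
  4: 6, 7, 8, 9
  5: 10

Step 2: Greedily match left vertices, then look for augmenting paths:
  Match 1 -- 6
  Match 2 -- 9
  Match 3 -- 7
  Match 4 -- 8
  Match 5 -- 10
  No augmenting path remains.

Step 3: Verify this is maximum:
  Matching size 5 = min(|L|, |R|) = min(5, 5), which is an upper bound, so this matching is maximum.

Maximum matching: {(1,6), (2,9), (3,7), (4,8), (5,10)}
Size: 5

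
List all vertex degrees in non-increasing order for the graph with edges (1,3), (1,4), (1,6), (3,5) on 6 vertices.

Step 1: Count edges incident to each vertex:
  deg(1) = 3 (neighbors: 3, 4, 6)
  deg(2) = 0 (neighbors: none)
  deg(3) = 2 (neighbors: 1, 5)
  deg(4) = 1 (neighbors: 1)
  deg(5) = 1 (neighbors: 3)
  deg(6) = 1 (neighbors: 1)

Step 2: Sort degrees in non-increasing order:
  Degrees: [3, 0, 2, 1, 1, 1] -> sorted: [3, 2, 1, 1, 1, 0]

Degree sequence: [3, 2, 1, 1, 1, 0]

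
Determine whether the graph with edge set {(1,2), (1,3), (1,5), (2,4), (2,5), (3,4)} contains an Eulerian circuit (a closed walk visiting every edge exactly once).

Step 1: Find the degree of each vertex:
  deg(1) = 3
  deg(2) = 3
  deg(3) = 2
  deg(4) = 2
  deg(5) = 2

Step 2: Count vertices with odd degree:
  Odd-degree vertices: 1, 2 (2 total)

Step 3: Apply Euler's theorem:
  - Eulerian circuit exists iff graph is connected and all vertices have even degree
  - Eulerian path exists iff graph is connected and has 0 or 2 odd-degree vertices

Graph is connected with exactly 2 odd-degree vertices (1, 2).
Eulerian path exists (starting and ending at the odd-degree vertices), but no Eulerian circuit.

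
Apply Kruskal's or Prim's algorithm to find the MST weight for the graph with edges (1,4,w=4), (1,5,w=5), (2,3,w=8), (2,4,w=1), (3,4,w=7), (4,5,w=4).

Apply Kruskal's algorithm (sort edges by weight, add if no cycle):

Sorted edges by weight:
  (2,4) w=1
  (1,4) w=4
  (4,5) w=4
  (1,5) w=5
  (3,4) w=7
  (2,3) w=8

Add edge (2,4) w=1 -- no cycle. Running total: 1
Add edge (1,4) w=4 -- no cycle. Running total: 5
Add edge (4,5) w=4 -- no cycle. Running total: 9
Skip edge (1,5) w=5 -- would create cycle
Add edge (3,4) w=7 -- no cycle. Running total: 16

MST edges: (2,4,w=1), (1,4,w=4), (4,5,w=4), (3,4,w=7)
Total MST weight: 1 + 4 + 4 + 7 = 16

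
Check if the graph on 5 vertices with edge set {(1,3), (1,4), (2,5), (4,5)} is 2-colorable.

Step 1: Attempt 2-coloring using BFS:
  Start at vertex 1, assign color 0
  Color vertex 3 with color 1 (neighbor of 1)
  Color vertex 4 with color 1 (neighbor of 1)
  Color vertex 5 with color 0 (neighbor of 4)
  Color vertex 2 with color 1 (neighbor of 5)

Step 2: 2-coloring succeeded. No conflicts found.
  Set A (color 0): {1, 5}
  Set B (color 1): {2, 3, 4}

The graph is bipartite with partition {1, 5}, {2, 3, 4}.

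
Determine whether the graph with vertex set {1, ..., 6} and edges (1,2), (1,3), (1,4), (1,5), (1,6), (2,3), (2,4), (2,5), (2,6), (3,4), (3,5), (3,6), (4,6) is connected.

Step 1: Build adjacency list from edges:
  1: 2, 3, 4, 5, 6
  2: 1, 3, 4, 5, 6
  3: 1, 2, 4, 5, 6
  4: 1, 2, 3, 6
  5: 1, 2, 3
  6: 1, 2, 3, 4

Step 2: Run BFS/DFS from vertex 1:
  Visited: {1, 2, 3, 4, 5, 6}
  Reached 6 of 6 vertices

Step 3: All 6 vertices reached from vertex 1, so the graph is connected.
Answer: Yes, the graph is connected.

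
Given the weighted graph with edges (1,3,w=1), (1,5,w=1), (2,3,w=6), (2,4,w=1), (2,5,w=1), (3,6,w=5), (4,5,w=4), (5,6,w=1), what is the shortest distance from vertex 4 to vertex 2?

Step 1: Build adjacency list with weights:
  1: 3(w=1), 5(w=1)
  2: 3(w=6), 4(w=1), 5(w=1)
  3: 1(w=1), 2(w=6), 6(w=5)
  4: 2(w=1), 5(w=4)
  5: 1(w=1), 2(w=1), 4(w=4), 6(w=1)
  6: 3(w=5), 5(w=1)

Step 2: Apply Dijkstra's algorithm from vertex 4:
  Visit vertex 4 (distance=0)
    Update dist[2] = 1
    Update dist[5] = 4
  Visit vertex 2 (distance=1)
    Update dist[3] = 7
    Update dist[5] = 2

Step 3: Shortest path: 4 -> 2
Total weight: 1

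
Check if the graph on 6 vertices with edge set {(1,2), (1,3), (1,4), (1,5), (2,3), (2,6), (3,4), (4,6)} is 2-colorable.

Step 1: Attempt 2-coloring using BFS:
  Start at vertex 1, assign color 0
  Color vertex 2 with color 1 (neighbor of 1)
  Color vertex 3 with color 1 (neighbor of 1)
  Color vertex 4 with color 1 (neighbor of 1)
  Color vertex 5 with color 1 (neighbor of 1)

Step 2: Conflict found! Vertices 2 and 3 are adjacent but have the same color.
This means the graph contains an odd cycle.

The graph is NOT bipartite.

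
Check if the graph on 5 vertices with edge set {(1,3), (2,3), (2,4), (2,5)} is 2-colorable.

Step 1: Attempt 2-coloring using BFS:
  Start at vertex 1, assign color 0
  Color vertex 3 with color 1 (neighbor of 1)
  Color vertex 2 with color 0 (neighbor of 3)
  Color vertex 4 with color 1 (neighbor of 2)
  Color vertex 5 with color 1 (neighbor of 2)

Step 2: 2-coloring succeeded. No conflicts found.
  Set A (color 0): {1, 2}
  Set B (color 1): {3, 4, 5}

The graph is bipartite with partition {1, 2}, {3, 4, 5}.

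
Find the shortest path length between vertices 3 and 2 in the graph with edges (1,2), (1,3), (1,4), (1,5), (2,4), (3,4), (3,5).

Step 1: Build adjacency list:
  1: 2, 3, 4, 5
  2: 1, 4
  3: 1, 4, 5
  4: 1, 2, 3
  5: 1, 3

Step 2: BFS from vertex 3 to find shortest path to 2:
  vertex 1 reached at distance 1
  vertex 4 reached at distance 1
  vertex 5 reached at distance 1
  vertex 2 reached at distance 2

Step 3: Shortest path: 3 -> 1 -> 2
Path length: 2 edges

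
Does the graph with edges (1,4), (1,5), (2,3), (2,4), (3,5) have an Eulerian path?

Step 1: Find the degree of each vertex:
  deg(1) = 2
  deg(2) = 2
  deg(3) = 2
  deg(4) = 2
  deg(5) = 2

Step 2: Count vertices with odd degree:
  All vertices have even degree (0 odd-degree vertices)

Step 3: Apply Euler's theorem:
  - Eulerian circuit exists iff graph is connected and all vertices have even degree
  - Eulerian path exists iff graph is connected and has 0 or 2 odd-degree vertices

Graph is connected with 0 odd-degree vertices.
Both Eulerian circuit and Eulerian path exist.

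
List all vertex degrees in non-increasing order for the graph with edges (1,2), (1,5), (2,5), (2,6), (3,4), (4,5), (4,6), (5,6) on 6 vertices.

Step 1: Count edges incident to each vertex:
  deg(1) = 2 (neighbors: 2, 5)
  deg(2) = 3 (neighbors: 1, 5, 6)
  deg(3) = 1 (neighbors: 4)
  deg(4) = 3 (neighbors: 3, 5, 6)
  deg(5) = 4 (neighbors: 1, 2, 4, 6)
  deg(6) = 3 (neighbors: 2, 4, 5)

Step 2: Sort degrees in non-increasing order:
  Degrees: [2, 3, 1, 3, 4, 3] -> sorted: [4, 3, 3, 3, 2, 1]

Degree sequence: [4, 3, 3, 3, 2, 1]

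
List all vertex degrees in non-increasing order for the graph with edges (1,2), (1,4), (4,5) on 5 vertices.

Step 1: Count edges incident to each vertex:
  deg(1) = 2 (neighbors: 2, 4)
  deg(2) = 1 (neighbors: 1)
  deg(3) = 0 (neighbors: none)
  deg(4) = 2 (neighbors: 1, 5)
  deg(5) = 1 (neighbors: 4)

Step 2: Sort degrees in non-increasing order:
  Degrees: [2, 1, 0, 2, 1] -> sorted: [2, 2, 1, 1, 0]

Degree sequence: [2, 2, 1, 1, 0]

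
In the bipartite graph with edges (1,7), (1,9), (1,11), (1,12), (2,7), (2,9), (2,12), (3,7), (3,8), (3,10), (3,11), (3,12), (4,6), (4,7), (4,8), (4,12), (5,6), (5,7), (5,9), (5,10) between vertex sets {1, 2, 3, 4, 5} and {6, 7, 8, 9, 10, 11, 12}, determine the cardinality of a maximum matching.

Step 1: List the neighbors of each left vertex:
  1: 7, 9, 11, 12
  2: 7, 9, 12
  3: 7, 8, 10, 11, 12
  4: 6, 7, 8, 12
  5: 6, 7, 9, 10

Step 2: Greedily match left vertices, then look for augmenting paths:
  Match 1 -- 7
  Match 2 -- 9
  Match 3 -- 8
  Match 4 -- 6
  Match 5 -- 10
  No augmenting path remains.

Step 3: Verify this is maximum:
  Matching size 5 = min(|L|, |R|) = min(5, 7), which is an upper bound, so this matching is maximum.

Maximum matching: {(1,7), (2,9), (3,8), (4,6), (5,10)}
Size: 5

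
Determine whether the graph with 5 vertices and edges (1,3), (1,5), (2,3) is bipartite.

Step 1: Attempt 2-coloring using BFS:
  Start at vertex 1, assign color 0
  Color vertex 3 with color 1 (neighbor of 1)
  Color vertex 5 with color 1 (neighbor of 1)
  Color vertex 2 with color 0 (neighbor of 3)
  Start new component at vertex 4, assign color 0

Step 2: 2-coloring succeeded. No conflicts found.
  Set A (color 0): {1, 2, 4}
  Set B (color 1): {3, 5}

The graph is bipartite with partition {1, 2, 4}, {3, 5}.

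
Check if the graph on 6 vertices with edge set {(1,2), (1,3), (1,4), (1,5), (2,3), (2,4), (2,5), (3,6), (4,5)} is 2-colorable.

Step 1: Attempt 2-coloring using BFS:
  Start at vertex 1, assign color 0
  Color vertex 2 with color 1 (neighbor of 1)
  Color vertex 3 with color 1 (neighbor of 1)
  Color vertex 4 with color 1 (neighbor of 1)
  Color vertex 5 with color 1 (neighbor of 1)

Step 2: Conflict found! Vertices 2 and 3 are adjacent but have the same color.
This means the graph contains an odd cycle.

The graph is NOT bipartite.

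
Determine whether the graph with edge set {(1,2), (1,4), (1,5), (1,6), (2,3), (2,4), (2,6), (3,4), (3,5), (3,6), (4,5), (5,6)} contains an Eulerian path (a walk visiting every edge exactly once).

Step 1: Find the degree of each vertex:
  deg(1) = 4
  deg(2) = 4
  deg(3) = 4
  deg(4) = 4
  deg(5) = 4
  deg(6) = 4

Step 2: Count vertices with odd degree:
  All vertices have even degree (0 odd-degree vertices)

Step 3: Apply Euler's theorem:
  - Eulerian circuit exists iff graph is connected and all vertices have even degree
  - Eulerian path exists iff graph is connected and has 0 or 2 odd-degree vertices

Graph is connected with 0 odd-degree vertices.
Both Eulerian circuit and Eulerian path exist.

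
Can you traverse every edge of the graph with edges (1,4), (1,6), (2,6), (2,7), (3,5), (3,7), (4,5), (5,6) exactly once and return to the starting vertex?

Step 1: Find the degree of each vertex:
  deg(1) = 2
  deg(2) = 2
  deg(3) = 2
  deg(4) = 2
  deg(5) = 3
  deg(6) = 3
  deg(7) = 2

Step 2: Count vertices with odd degree:
  Odd-degree vertices: 5, 6 (2 total)

Step 3: Apply Euler's theorem:
  - Eulerian circuit exists iff graph is connected and all vertices have even degree
  - Eulerian path exists iff graph is connected and has 0 or 2 odd-degree vertices

Graph is connected with exactly 2 odd-degree vertices (5, 6).
Eulerian path exists (starting and ending at the odd-degree vertices), but no Eulerian circuit.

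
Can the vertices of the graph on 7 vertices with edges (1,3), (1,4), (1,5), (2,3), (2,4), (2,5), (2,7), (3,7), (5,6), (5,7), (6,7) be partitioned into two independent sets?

Step 1: Attempt 2-coloring using BFS:
  Start at vertex 1, assign color 0
  Color vertex 3 with color 1 (neighbor of 1)
  Color vertex 4 with color 1 (neighbor of 1)
  Color vertex 5 with color 1 (neighbor of 1)
  Color vertex 2 with color 0 (neighbor of 3)
  Color vertex 7 with color 0 (neighbor of 3)
  Color vertex 6 with color 0 (neighbor of 5)

Step 2: Conflict found! Vertices 2 and 7 are adjacent but have the same color.
This means the graph contains an odd cycle.

The graph is NOT bipartite.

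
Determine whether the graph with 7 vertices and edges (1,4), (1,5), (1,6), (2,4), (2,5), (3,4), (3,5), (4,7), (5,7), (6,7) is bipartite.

Step 1: Attempt 2-coloring using BFS:
  Start at vertex 1, assign color 0
  Color vertex 4 with color 1 (neighbor of 1)
  Color vertex 5 with color 1 (neighbor of 1)
  Color vertex 6 with color 1 (neighbor of 1)
  Color vertex 2 with color 0 (neighbor of 4)
  Color vertex 3 with color 0 (neighbor of 4)
  Color vertex 7 with color 0 (neighbor of 4)

Step 2: 2-coloring succeeded. No conflicts found.
  Set A (color 0): {1, 2, 3, 7}
  Set B (color 1): {4, 5, 6}

The graph is bipartite with partition {1, 2, 3, 7}, {4, 5, 6}.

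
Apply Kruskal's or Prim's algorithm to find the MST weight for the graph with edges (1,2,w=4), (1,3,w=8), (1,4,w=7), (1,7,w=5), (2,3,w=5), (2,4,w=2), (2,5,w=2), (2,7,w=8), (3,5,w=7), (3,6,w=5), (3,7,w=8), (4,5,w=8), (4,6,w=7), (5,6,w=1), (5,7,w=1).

Apply Kruskal's algorithm (sort edges by weight, add if no cycle):

Sorted edges by weight:
  (5,6) w=1
  (5,7) w=1
  (2,4) w=2
  (2,5) w=2
  (1,2) w=4
  (1,7) w=5
  (2,3) w=5
  (3,6) w=5
  (1,4) w=7
  (3,5) w=7
  (4,6) w=7
  (1,3) w=8
  (2,7) w=8
  (3,7) w=8
  (4,5) w=8

Add edge (5,6) w=1 -- no cycle. Running total: 1
Add edge (5,7) w=1 -- no cycle. Running total: 2
Add edge (2,4) w=2 -- no cycle. Running total: 4
Add edge (2,5) w=2 -- no cycle. Running total: 6
Add edge (1,2) w=4 -- no cycle. Running total: 10
Skip edge (1,7) w=5 -- would create cycle
Add edge (2,3) w=5 -- no cycle. Running total: 15

MST edges: (5,6,w=1), (5,7,w=1), (2,4,w=2), (2,5,w=2), (1,2,w=4), (2,3,w=5)
Total MST weight: 1 + 1 + 2 + 2 + 4 + 5 = 15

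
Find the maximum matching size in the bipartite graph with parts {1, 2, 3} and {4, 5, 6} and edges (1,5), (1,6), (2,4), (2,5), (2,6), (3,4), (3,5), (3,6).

Step 1: List the neighbors of each left vertex:
  1: 5, 6
  2: 4, 5, 6
  3: 4, 5, 6

Step 2: Greedily match left vertices, then look for augmenting paths:
  Match 1 -- 5
  Match 2 -- 4
  Match 3 -- 6
  No augmenting path remains.

Step 3: Verify this is maximum:
  Matching size 3 = min(|L|, |R|) = min(3, 3), which is an upper bound, so this matching is maximum.

Maximum matching: {(1,5), (2,4), (3,6)}
Size: 3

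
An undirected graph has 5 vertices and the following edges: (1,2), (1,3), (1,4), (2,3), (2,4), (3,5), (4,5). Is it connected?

Step 1: Build adjacency list from edges:
  1: 2, 3, 4
  2: 1, 3, 4
  3: 1, 2, 5
  4: 1, 2, 5
  5: 3, 4

Step 2: Run BFS/DFS from vertex 1:
  Visited: {1, 2, 3, 4, 5}
  Reached 5 of 5 vertices

Step 3: All 5 vertices reached from vertex 1, so the graph is connected.
Answer: Yes, the graph is connected.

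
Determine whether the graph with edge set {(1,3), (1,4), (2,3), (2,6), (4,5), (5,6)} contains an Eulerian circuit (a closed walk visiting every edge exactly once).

Step 1: Find the degree of each vertex:
  deg(1) = 2
  deg(2) = 2
  deg(3) = 2
  deg(4) = 2
  deg(5) = 2
  deg(6) = 2

Step 2: Count vertices with odd degree:
  All vertices have even degree (0 odd-degree vertices)

Step 3: Apply Euler's theorem:
  - Eulerian circuit exists iff graph is connected and all vertices have even degree
  - Eulerian path exists iff graph is connected and has 0 or 2 odd-degree vertices

Graph is connected with 0 odd-degree vertices.
Both Eulerian circuit and Eulerian path exist.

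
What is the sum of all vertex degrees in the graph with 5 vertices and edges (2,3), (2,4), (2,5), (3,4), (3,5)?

Step 1: Count edges incident to each vertex:
  deg(1) = 0 (neighbors: none)
  deg(2) = 3 (neighbors: 3, 4, 5)
  deg(3) = 3 (neighbors: 2, 4, 5)
  deg(4) = 2 (neighbors: 2, 3)
  deg(5) = 2 (neighbors: 2, 3)

Step 2: Sum all degrees:
  0 + 3 + 3 + 2 + 2 = 10

Verification: sum of degrees = 2 * |E| = 2 * 5 = 10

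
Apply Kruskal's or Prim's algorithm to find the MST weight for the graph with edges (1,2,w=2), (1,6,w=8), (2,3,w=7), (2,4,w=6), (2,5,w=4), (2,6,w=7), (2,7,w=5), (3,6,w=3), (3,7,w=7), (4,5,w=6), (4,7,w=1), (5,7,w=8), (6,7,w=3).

Apply Kruskal's algorithm (sort edges by weight, add if no cycle):

Sorted edges by weight:
  (4,7) w=1
  (1,2) w=2
  (3,6) w=3
  (6,7) w=3
  (2,5) w=4
  (2,7) w=5
  (2,4) w=6
  (4,5) w=6
  (2,3) w=7
  (2,6) w=7
  (3,7) w=7
  (1,6) w=8
  (5,7) w=8

Add edge (4,7) w=1 -- no cycle. Running total: 1
Add edge (1,2) w=2 -- no cycle. Running total: 3
Add edge (3,6) w=3 -- no cycle. Running total: 6
Add edge (6,7) w=3 -- no cycle. Running total: 9
Add edge (2,5) w=4 -- no cycle. Running total: 13
Add edge (2,7) w=5 -- no cycle. Running total: 18

MST edges: (4,7,w=1), (1,2,w=2), (3,6,w=3), (6,7,w=3), (2,5,w=4), (2,7,w=5)
Total MST weight: 1 + 2 + 3 + 3 + 4 + 5 = 18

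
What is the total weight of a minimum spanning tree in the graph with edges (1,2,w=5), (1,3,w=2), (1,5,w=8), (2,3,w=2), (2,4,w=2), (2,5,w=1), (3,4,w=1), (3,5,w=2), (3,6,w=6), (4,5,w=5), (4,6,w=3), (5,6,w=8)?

Apply Kruskal's algorithm (sort edges by weight, add if no cycle):

Sorted edges by weight:
  (2,5) w=1
  (3,4) w=1
  (1,3) w=2
  (2,3) w=2
  (2,4) w=2
  (3,5) w=2
  (4,6) w=3
  (1,2) w=5
  (4,5) w=5
  (3,6) w=6
  (1,5) w=8
  (5,6) w=8

Add edge (2,5) w=1 -- no cycle. Running total: 1
Add edge (3,4) w=1 -- no cycle. Running total: 2
Add edge (1,3) w=2 -- no cycle. Running total: 4
Add edge (2,3) w=2 -- no cycle. Running total: 6
Skip edge (2,4) w=2 -- would create cycle
Skip edge (3,5) w=2 -- would create cycle
Add edge (4,6) w=3 -- no cycle. Running total: 9

MST edges: (2,5,w=1), (3,4,w=1), (1,3,w=2), (2,3,w=2), (4,6,w=3)
Total MST weight: 1 + 1 + 2 + 2 + 3 = 9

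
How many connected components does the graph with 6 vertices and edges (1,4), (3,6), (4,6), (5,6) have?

Step 1: Build adjacency list from edges:
  1: 4
  2: (none)
  3: 6
  4: 1, 6
  5: 6
  6: 3, 4, 5

Step 2: Run BFS/DFS from vertex 1:
  Visited: {1, 4, 6, 3, 5}
  Reached 5 of 6 vertices

Step 3: Only 5 of 6 vertices reached. Graph is disconnected.
Connected components: {1, 3, 4, 5, 6}, {2}
Number of connected components: 2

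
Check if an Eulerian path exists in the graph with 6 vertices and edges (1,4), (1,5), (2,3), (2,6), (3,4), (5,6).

Step 1: Find the degree of each vertex:
  deg(1) = 2
  deg(2) = 2
  deg(3) = 2
  deg(4) = 2
  deg(5) = 2
  deg(6) = 2

Step 2: Count vertices with odd degree:
  All vertices have even degree (0 odd-degree vertices)

Step 3: Apply Euler's theorem:
  - Eulerian circuit exists iff graph is connected and all vertices have even degree
  - Eulerian path exists iff graph is connected and has 0 or 2 odd-degree vertices

Graph is connected with 0 odd-degree vertices.
Both Eulerian circuit and Eulerian path exist.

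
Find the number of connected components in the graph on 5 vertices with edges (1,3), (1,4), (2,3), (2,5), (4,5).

Step 1: Build adjacency list from edges:
  1: 3, 4
  2: 3, 5
  3: 1, 2
  4: 1, 5
  5: 2, 4

Step 2: Run BFS/DFS from vertex 1:
  Visited: {1, 3, 4, 2, 5}
  Reached 5 of 5 vertices

Step 3: All 5 vertices reached from vertex 1, so the graph is connected.
Number of connected components: 1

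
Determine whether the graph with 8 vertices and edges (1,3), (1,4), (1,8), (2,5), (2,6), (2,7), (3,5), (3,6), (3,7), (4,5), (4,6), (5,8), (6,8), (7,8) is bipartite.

Step 1: Attempt 2-coloring using BFS:
  Start at vertex 1, assign color 0
  Color vertex 3 with color 1 (neighbor of 1)
  Color vertex 4 with color 1 (neighbor of 1)
  Color vertex 8 with color 1 (neighbor of 1)
  Color vertex 5 with color 0 (neighbor of 3)
  Color vertex 6 with color 0 (neighbor of 3)
  Color vertex 7 with color 0 (neighbor of 3)
  Color vertex 2 with color 1 (neighbor of 5)

Step 2: 2-coloring succeeded. No conflicts found.
  Set A (color 0): {1, 5, 6, 7}
  Set B (color 1): {2, 3, 4, 8}

The graph is bipartite with partition {1, 5, 6, 7}, {2, 3, 4, 8}.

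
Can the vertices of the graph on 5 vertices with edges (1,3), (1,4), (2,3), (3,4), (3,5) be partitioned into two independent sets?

Step 1: Attempt 2-coloring using BFS:
  Start at vertex 1, assign color 0
  Color vertex 3 with color 1 (neighbor of 1)
  Color vertex 4 with color 1 (neighbor of 1)
  Color vertex 2 with color 0 (neighbor of 3)

Step 2: Conflict found! Vertices 3 and 4 are adjacent but have the same color.
This means the graph contains an odd cycle.

The graph is NOT bipartite.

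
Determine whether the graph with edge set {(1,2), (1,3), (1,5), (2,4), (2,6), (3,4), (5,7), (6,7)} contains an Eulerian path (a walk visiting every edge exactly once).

Step 1: Find the degree of each vertex:
  deg(1) = 3
  deg(2) = 3
  deg(3) = 2
  deg(4) = 2
  deg(5) = 2
  deg(6) = 2
  deg(7) = 2

Step 2: Count vertices with odd degree:
  Odd-degree vertices: 1, 2 (2 total)

Step 3: Apply Euler's theorem:
  - Eulerian circuit exists iff graph is connected and all vertices have even degree
  - Eulerian path exists iff graph is connected and has 0 or 2 odd-degree vertices

Graph is connected with exactly 2 odd-degree vertices (1, 2).
Eulerian path exists (starting and ending at the odd-degree vertices), but no Eulerian circuit.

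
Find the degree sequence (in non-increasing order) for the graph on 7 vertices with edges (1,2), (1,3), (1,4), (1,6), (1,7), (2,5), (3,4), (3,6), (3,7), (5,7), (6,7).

Step 1: Count edges incident to each vertex:
  deg(1) = 5 (neighbors: 2, 3, 4, 6, 7)
  deg(2) = 2 (neighbors: 1, 5)
  deg(3) = 4 (neighbors: 1, 4, 6, 7)
  deg(4) = 2 (neighbors: 1, 3)
  deg(5) = 2 (neighbors: 2, 7)
  deg(6) = 3 (neighbors: 1, 3, 7)
  deg(7) = 4 (neighbors: 1, 3, 5, 6)

Step 2: Sort degrees in non-increasing order:
  Degrees: [5, 2, 4, 2, 2, 3, 4] -> sorted: [5, 4, 4, 3, 2, 2, 2]

Degree sequence: [5, 4, 4, 3, 2, 2, 2]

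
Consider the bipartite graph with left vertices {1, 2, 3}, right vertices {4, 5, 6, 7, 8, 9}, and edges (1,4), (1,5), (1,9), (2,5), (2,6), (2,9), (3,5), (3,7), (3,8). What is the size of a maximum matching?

Step 1: List the neighbors of each left vertex:
  1: 4, 5, 9
  2: 5, 6, 9
  3: 5, 7, 8

Step 2: Greedily match left vertices, then look for augmenting paths:
  Match 1 -- 4
  Match 2 -- 5
  Match 3 -- 7
  No augmenting path remains.

Step 3: Verify this is maximum:
  Matching size 3 = min(|L|, |R|) = min(3, 6), which is an upper bound, so this matching is maximum.

Maximum matching: {(1,4), (2,5), (3,7)}
Size: 3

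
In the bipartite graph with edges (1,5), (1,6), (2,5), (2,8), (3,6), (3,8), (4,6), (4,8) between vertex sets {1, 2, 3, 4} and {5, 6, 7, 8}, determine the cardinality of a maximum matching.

Step 1: List the neighbors of each left vertex:
  1: 5, 6
  2: 5, 8
  3: 6, 8
  4: 6, 8

Step 2: Greedily match left vertices, then look for augmenting paths:
  Match 1 -- 5
  Match 2 -- 8
  Match 3 -- 6
  No augmenting path remains.

Step 3: Verify this is maximum:
  Matching has size 3. The vertex set {5, 6, 8} covers every edge and has size 3; any matching has at most one edge per cover vertex, so 3 is maximum (König's theorem).

Maximum matching: {(1,5), (2,8), (3,6)}
Size: 3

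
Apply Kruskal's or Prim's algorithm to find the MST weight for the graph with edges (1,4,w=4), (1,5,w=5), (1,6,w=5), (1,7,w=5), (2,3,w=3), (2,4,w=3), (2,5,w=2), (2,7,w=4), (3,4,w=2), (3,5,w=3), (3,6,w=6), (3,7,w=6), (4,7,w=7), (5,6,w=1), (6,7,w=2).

Apply Kruskal's algorithm (sort edges by weight, add if no cycle):

Sorted edges by weight:
  (5,6) w=1
  (2,5) w=2
  (3,4) w=2
  (6,7) w=2
  (2,4) w=3
  (2,3) w=3
  (3,5) w=3
  (1,4) w=4
  (2,7) w=4
  (1,5) w=5
  (1,6) w=5
  (1,7) w=5
  (3,6) w=6
  (3,7) w=6
  (4,7) w=7

Add edge (5,6) w=1 -- no cycle. Running total: 1
Add edge (2,5) w=2 -- no cycle. Running total: 3
Add edge (3,4) w=2 -- no cycle. Running total: 5
Add edge (6,7) w=2 -- no cycle. Running total: 7
Add edge (2,4) w=3 -- no cycle. Running total: 10
Skip edge (2,3) w=3 -- would create cycle
Skip edge (3,5) w=3 -- would create cycle
Add edge (1,4) w=4 -- no cycle. Running total: 14

MST edges: (5,6,w=1), (2,5,w=2), (3,4,w=2), (6,7,w=2), (2,4,w=3), (1,4,w=4)
Total MST weight: 1 + 2 + 2 + 2 + 3 + 4 = 14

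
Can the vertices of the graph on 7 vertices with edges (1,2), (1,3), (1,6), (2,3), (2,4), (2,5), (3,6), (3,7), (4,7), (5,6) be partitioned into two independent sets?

Step 1: Attempt 2-coloring using BFS:
  Start at vertex 1, assign color 0
  Color vertex 2 with color 1 (neighbor of 1)
  Color vertex 3 with color 1 (neighbor of 1)
  Color vertex 6 with color 1 (neighbor of 1)

Step 2: Conflict found! Vertices 2 and 3 are adjacent but have the same color.
This means the graph contains an odd cycle.

The graph is NOT bipartite.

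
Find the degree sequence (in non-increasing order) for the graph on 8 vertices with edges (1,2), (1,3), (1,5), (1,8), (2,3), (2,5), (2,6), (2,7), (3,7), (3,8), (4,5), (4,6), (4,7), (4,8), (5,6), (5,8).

Step 1: Count edges incident to each vertex:
  deg(1) = 4 (neighbors: 2, 3, 5, 8)
  deg(2) = 5 (neighbors: 1, 3, 5, 6, 7)
  deg(3) = 4 (neighbors: 1, 2, 7, 8)
  deg(4) = 4 (neighbors: 5, 6, 7, 8)
  deg(5) = 5 (neighbors: 1, 2, 4, 6, 8)
  deg(6) = 3 (neighbors: 2, 4, 5)
  deg(7) = 3 (neighbors: 2, 3, 4)
  deg(8) = 4 (neighbors: 1, 3, 4, 5)

Step 2: Sort degrees in non-increasing order:
  Degrees: [4, 5, 4, 4, 5, 3, 3, 4] -> sorted: [5, 5, 4, 4, 4, 4, 3, 3]

Degree sequence: [5, 5, 4, 4, 4, 4, 3, 3]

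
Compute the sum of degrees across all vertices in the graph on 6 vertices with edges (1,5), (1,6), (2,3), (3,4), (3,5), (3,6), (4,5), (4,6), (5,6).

Step 1: Count edges incident to each vertex:
  deg(1) = 2 (neighbors: 5, 6)
  deg(2) = 1 (neighbors: 3)
  deg(3) = 4 (neighbors: 2, 4, 5, 6)
  deg(4) = 3 (neighbors: 3, 5, 6)
  deg(5) = 4 (neighbors: 1, 3, 4, 6)
  deg(6) = 4 (neighbors: 1, 3, 4, 5)

Step 2: Sum all degrees:
  2 + 1 + 4 + 3 + 4 + 4 = 18

Verification: sum of degrees = 2 * |E| = 2 * 9 = 18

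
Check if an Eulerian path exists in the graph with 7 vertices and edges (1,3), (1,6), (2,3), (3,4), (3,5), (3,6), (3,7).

Step 1: Find the degree of each vertex:
  deg(1) = 2
  deg(2) = 1
  deg(3) = 6
  deg(4) = 1
  deg(5) = 1
  deg(6) = 2
  deg(7) = 1

Step 2: Count vertices with odd degree:
  Odd-degree vertices: 2, 4, 5, 7 (4 total)

Step 3: Apply Euler's theorem:
  - Eulerian circuit exists iff graph is connected and all vertices have even degree
  - Eulerian path exists iff graph is connected and has 0 or 2 odd-degree vertices

Graph has 4 odd-degree vertices (need 0 or 2).
Neither Eulerian path nor Eulerian circuit exists.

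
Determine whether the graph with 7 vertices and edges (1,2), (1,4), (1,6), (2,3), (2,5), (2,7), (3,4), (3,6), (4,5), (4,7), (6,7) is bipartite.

Step 1: Attempt 2-coloring using BFS:
  Start at vertex 1, assign color 0
  Color vertex 2 with color 1 (neighbor of 1)
  Color vertex 4 with color 1 (neighbor of 1)
  Color vertex 6 with color 1 (neighbor of 1)
  Color vertex 3 with color 0 (neighbor of 2)
  Color vertex 5 with color 0 (neighbor of 2)
  Color vertex 7 with color 0 (neighbor of 2)

Step 2: 2-coloring succeeded. No conflicts found.
  Set A (color 0): {1, 3, 5, 7}
  Set B (color 1): {2, 4, 6}

The graph is bipartite with partition {1, 3, 5, 7}, {2, 4, 6}.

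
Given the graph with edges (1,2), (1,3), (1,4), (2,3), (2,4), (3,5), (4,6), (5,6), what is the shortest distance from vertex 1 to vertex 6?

Step 1: Build adjacency list:
  1: 2, 3, 4
  2: 1, 3, 4
  3: 1, 2, 5
  4: 1, 2, 6
  5: 3, 6
  6: 4, 5

Step 2: BFS from vertex 1 to find shortest path to 6:
  vertex 2 reached at distance 1
  vertex 3 reached at distance 1
  vertex 4 reached at distance 1
  vertex 5 reached at distance 2
  vertex 6 reached at distance 2

Step 3: Shortest path: 1 -> 4 -> 6
Path length: 2 edges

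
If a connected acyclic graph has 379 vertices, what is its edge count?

A tree on n vertices always has exactly n - 1 edges.
For n = 379: edges = 379 - 1 = 378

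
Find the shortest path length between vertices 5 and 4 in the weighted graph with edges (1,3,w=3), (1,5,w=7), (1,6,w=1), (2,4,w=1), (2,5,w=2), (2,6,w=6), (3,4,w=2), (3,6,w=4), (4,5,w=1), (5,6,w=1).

Step 1: Build adjacency list with weights:
  1: 3(w=3), 5(w=7), 6(w=1)
  2: 4(w=1), 5(w=2), 6(w=6)
  3: 1(w=3), 4(w=2), 6(w=4)
  4: 2(w=1), 3(w=2), 5(w=1)
  5: 1(w=7), 2(w=2), 4(w=1), 6(w=1)
  6: 1(w=1), 2(w=6), 3(w=4), 5(w=1)

Step 2: Apply Dijkstra's algorithm from vertex 5:
  Visit vertex 5 (distance=0)
    Update dist[1] = 7
    Update dist[2] = 2
    Update dist[4] = 1
    Update dist[6] = 1
  Visit vertex 4 (distance=1)
    Update dist[3] = 3

Step 3: Shortest path: 5 -> 4
Total weight: 1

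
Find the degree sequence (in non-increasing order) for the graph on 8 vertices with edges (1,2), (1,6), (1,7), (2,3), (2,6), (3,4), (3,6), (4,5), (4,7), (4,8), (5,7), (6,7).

Step 1: Count edges incident to each vertex:
  deg(1) = 3 (neighbors: 2, 6, 7)
  deg(2) = 3 (neighbors: 1, 3, 6)
  deg(3) = 3 (neighbors: 2, 4, 6)
  deg(4) = 4 (neighbors: 3, 5, 7, 8)
  deg(5) = 2 (neighbors: 4, 7)
  deg(6) = 4 (neighbors: 1, 2, 3, 7)
  deg(7) = 4 (neighbors: 1, 4, 5, 6)
  deg(8) = 1 (neighbors: 4)

Step 2: Sort degrees in non-increasing order:
  Degrees: [3, 3, 3, 4, 2, 4, 4, 1] -> sorted: [4, 4, 4, 3, 3, 3, 2, 1]

Degree sequence: [4, 4, 4, 3, 3, 3, 2, 1]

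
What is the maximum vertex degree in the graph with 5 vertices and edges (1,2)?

Step 1: Count edges incident to each vertex:
  deg(1) = 1 (neighbors: 2)
  deg(2) = 1 (neighbors: 1)
  deg(3) = 0 (neighbors: none)
  deg(4) = 0 (neighbors: none)
  deg(5) = 0 (neighbors: none)

Step 2: Find maximum:
  max(1, 1, 0, 0, 0) = 1 (vertex 1)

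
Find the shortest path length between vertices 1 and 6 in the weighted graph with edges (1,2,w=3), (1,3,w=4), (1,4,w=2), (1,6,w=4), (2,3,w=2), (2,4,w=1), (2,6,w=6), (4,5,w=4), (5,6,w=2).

Step 1: Build adjacency list with weights:
  1: 2(w=3), 3(w=4), 4(w=2), 6(w=4)
  2: 1(w=3), 3(w=2), 4(w=1), 6(w=6)
  3: 1(w=4), 2(w=2)
  4: 1(w=2), 2(w=1), 5(w=4)
  5: 4(w=4), 6(w=2)
  6: 1(w=4), 2(w=6), 5(w=2)

Step 2: Apply Dijkstra's algorithm from vertex 1:
  Visit vertex 1 (distance=0)
    Update dist[2] = 3
    Update dist[3] = 4
    Update dist[4] = 2
    Update dist[6] = 4
  Visit vertex 4 (distance=2)
    Update dist[5] = 6
  Visit vertex 2 (distance=3)
  Visit vertex 3 (distance=4)
  Visit vertex 6 (distance=4)

Step 3: Shortest path: 1 -> 6
Total weight: 4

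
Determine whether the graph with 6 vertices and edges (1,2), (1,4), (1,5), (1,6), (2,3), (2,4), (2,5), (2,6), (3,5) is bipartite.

Step 1: Attempt 2-coloring using BFS:
  Start at vertex 1, assign color 0
  Color vertex 2 with color 1 (neighbor of 1)
  Color vertex 4 with color 1 (neighbor of 1)
  Color vertex 5 with color 1 (neighbor of 1)
  Color vertex 6 with color 1 (neighbor of 1)
  Color vertex 3 with color 0 (neighbor of 2)

Step 2: Conflict found! Vertices 2 and 4 are adjacent but have the same color.
This means the graph contains an odd cycle.

The graph is NOT bipartite.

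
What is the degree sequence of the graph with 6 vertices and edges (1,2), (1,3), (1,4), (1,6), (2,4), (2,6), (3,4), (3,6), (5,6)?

Step 1: Count edges incident to each vertex:
  deg(1) = 4 (neighbors: 2, 3, 4, 6)
  deg(2) = 3 (neighbors: 1, 4, 6)
  deg(3) = 3 (neighbors: 1, 4, 6)
  deg(4) = 3 (neighbors: 1, 2, 3)
  deg(5) = 1 (neighbors: 6)
  deg(6) = 4 (neighbors: 1, 2, 3, 5)

Step 2: Sort degrees in non-increasing order:
  Degrees: [4, 3, 3, 3, 1, 4] -> sorted: [4, 4, 3, 3, 3, 1]

Degree sequence: [4, 4, 3, 3, 3, 1]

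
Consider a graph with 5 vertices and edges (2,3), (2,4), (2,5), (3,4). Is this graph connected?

Step 1: Build adjacency list from edges:
  1: (none)
  2: 3, 4, 5
  3: 2, 4
  4: 2, 3
  5: 2

Step 2: Run BFS/DFS from vertex 1:
  Visited: {1}
  Reached 1 of 5 vertices

Step 3: Only 1 of 5 vertices reached. Graph is disconnected.
Connected components: {1}, {2, 3, 4, 5}
Answer: No, the graph is not connected (2 components).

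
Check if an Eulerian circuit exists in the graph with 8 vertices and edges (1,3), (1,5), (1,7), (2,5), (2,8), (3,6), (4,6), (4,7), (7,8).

Step 1: Find the degree of each vertex:
  deg(1) = 3
  deg(2) = 2
  deg(3) = 2
  deg(4) = 2
  deg(5) = 2
  deg(6) = 2
  deg(7) = 3
  deg(8) = 2

Step 2: Count vertices with odd degree:
  Odd-degree vertices: 1, 7 (2 total)

Step 3: Apply Euler's theorem:
  - Eulerian circuit exists iff graph is connected and all vertices have even degree
  - Eulerian path exists iff graph is connected and has 0 or 2 odd-degree vertices

Graph is connected with exactly 2 odd-degree vertices (1, 7).
Eulerian path exists (starting and ending at the odd-degree vertices), but no Eulerian circuit.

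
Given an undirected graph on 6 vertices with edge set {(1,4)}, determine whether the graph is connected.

Step 1: Build adjacency list from edges:
  1: 4
  2: (none)
  3: (none)
  4: 1
  5: (none)
  6: (none)

Step 2: Run BFS/DFS from vertex 1:
  Visited: {1, 4}
  Reached 2 of 6 vertices

Step 3: Only 2 of 6 vertices reached. Graph is disconnected.
Connected components: {1, 4}, {2}, {3}, {5}, {6}
Answer: No, the graph is not connected (5 components).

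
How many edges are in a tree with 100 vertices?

A tree on n vertices always has exactly n - 1 edges.
For n = 100: edges = 100 - 1 = 99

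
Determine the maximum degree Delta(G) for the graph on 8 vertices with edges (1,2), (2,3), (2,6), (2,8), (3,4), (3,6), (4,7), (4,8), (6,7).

Step 1: Count edges incident to each vertex:
  deg(1) = 1 (neighbors: 2)
  deg(2) = 4 (neighbors: 1, 3, 6, 8)
  deg(3) = 3 (neighbors: 2, 4, 6)
  deg(4) = 3 (neighbors: 3, 7, 8)
  deg(5) = 0 (neighbors: none)
  deg(6) = 3 (neighbors: 2, 3, 7)
  deg(7) = 2 (neighbors: 4, 6)
  deg(8) = 2 (neighbors: 2, 4)

Step 2: Find maximum:
  max(1, 4, 3, 3, 0, 3, 2, 2) = 4 (vertex 2)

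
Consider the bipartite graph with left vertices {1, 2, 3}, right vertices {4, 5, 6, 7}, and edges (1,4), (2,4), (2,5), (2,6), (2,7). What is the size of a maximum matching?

Step 1: List the neighbors of each left vertex:
  1: 4
  2: 4, 5, 6, 7
  3: (none)

Step 2: Greedily match left vertices, then look for augmenting paths:
  Match 1 -- 4
  Match 2 -- 5
  No augmenting path remains.

Step 3: Verify this is maximum:
  Matching has size 2. The vertex set {1, 2} covers every edge and has size 2; any matching has at most one edge per cover vertex, so 2 is maximum (König's theorem).

Maximum matching: {(1,4), (2,5)}
Size: 2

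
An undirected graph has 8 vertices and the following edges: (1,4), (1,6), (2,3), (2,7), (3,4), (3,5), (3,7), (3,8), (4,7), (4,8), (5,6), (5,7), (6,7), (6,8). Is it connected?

Step 1: Build adjacency list from edges:
  1: 4, 6
  2: 3, 7
  3: 2, 4, 5, 7, 8
  4: 1, 3, 7, 8
  5: 3, 6, 7
  6: 1, 5, 7, 8
  7: 2, 3, 4, 5, 6
  8: 3, 4, 6

Step 2: Run BFS/DFS from vertex 1:
  Visited: {1, 4, 6, 3, 7, 8, 5, 2}
  Reached 8 of 8 vertices

Step 3: All 8 vertices reached from vertex 1, so the graph is connected.
Answer: Yes, the graph is connected.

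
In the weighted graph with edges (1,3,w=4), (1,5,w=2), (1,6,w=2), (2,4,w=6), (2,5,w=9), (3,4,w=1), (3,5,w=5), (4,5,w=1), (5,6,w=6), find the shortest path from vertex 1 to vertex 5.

Step 1: Build adjacency list with weights:
  1: 3(w=4), 5(w=2), 6(w=2)
  2: 4(w=6), 5(w=9)
  3: 1(w=4), 4(w=1), 5(w=5)
  4: 2(w=6), 3(w=1), 5(w=1)
  5: 1(w=2), 2(w=9), 3(w=5), 4(w=1), 6(w=6)
  6: 1(w=2), 5(w=6)

Step 2: Apply Dijkstra's algorithm from vertex 1:
  Visit vertex 1 (distance=0)
    Update dist[3] = 4
    Update dist[5] = 2
    Update dist[6] = 2
  Visit vertex 5 (distance=2)
    Update dist[2] = 11
    Update dist[4] = 3

Step 3: Shortest path: 1 -> 5
Total weight: 2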